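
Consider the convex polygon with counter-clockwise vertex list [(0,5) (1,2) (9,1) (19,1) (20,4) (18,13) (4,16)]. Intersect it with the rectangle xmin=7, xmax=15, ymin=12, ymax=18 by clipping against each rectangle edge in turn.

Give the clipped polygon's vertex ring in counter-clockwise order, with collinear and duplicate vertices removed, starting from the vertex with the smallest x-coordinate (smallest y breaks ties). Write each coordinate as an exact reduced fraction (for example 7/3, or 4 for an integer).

Clipped polygon: [(7,12) (15,12) (15,191/14) (7,215/14)]

1. After x ≥ 7: [(7,5/4) (9,1) (19,1) (20,4) (18,13) (7,215/14)]
2. After x ≤ 15: [(7,5/4) (9,1) (15,1) (15,191/14) (7,215/14)]
3. After y ≥ 12: [(7,12) (15,12) (15,191/14) (7,215/14)]
4. After y ≤ 18: [(7,12) (15,12) (15,191/14) (7,215/14)]
5. Canonical ring: [(7,12) (15,12) (15,191/14) (7,215/14)]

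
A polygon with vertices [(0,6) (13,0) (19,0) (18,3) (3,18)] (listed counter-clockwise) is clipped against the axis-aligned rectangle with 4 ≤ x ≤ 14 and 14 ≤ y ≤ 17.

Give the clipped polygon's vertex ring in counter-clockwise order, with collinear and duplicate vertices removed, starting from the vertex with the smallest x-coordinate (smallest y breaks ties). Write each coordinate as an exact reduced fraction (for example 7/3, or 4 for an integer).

1. After x ≥ 4: [(4,54/13) (13,0) (19,0) (18,3) (4,17)]
2. After x ≤ 14: [(4,54/13) (13,0) (14,0) (14,7) (4,17)]
3. After y ≥ 14: [(4,14) (7,14) (4,17)]
4. After y ≤ 17: [(4,14) (7,14) (4,17)]
5. Canonical ring: [(4,14) (7,14) (4,17)]

Clipped polygon: [(4,14) (7,14) (4,17)]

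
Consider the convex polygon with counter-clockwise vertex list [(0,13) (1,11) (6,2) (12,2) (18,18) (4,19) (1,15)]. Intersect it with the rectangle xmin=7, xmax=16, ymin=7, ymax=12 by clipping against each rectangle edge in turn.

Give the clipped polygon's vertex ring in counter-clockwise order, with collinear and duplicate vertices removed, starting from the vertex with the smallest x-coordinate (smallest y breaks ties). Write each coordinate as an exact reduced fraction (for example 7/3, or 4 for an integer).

1. After x ≥ 7: [(7,2) (12,2) (18,18) (7,263/14)]
2. After x ≤ 16: [(7,2) (12,2) (16,38/3) (16,127/7) (7,263/14)]
3. After y ≥ 7: [(7,7) (111/8,7) (16,38/3) (16,127/7) (7,263/14)]
4. After y ≤ 12: [(7,12) (7,7) (111/8,7) (63/4,12)]
5. Canonical ring: [(7,7) (111/8,7) (63/4,12) (7,12)]

Clipped polygon: [(7,7) (111/8,7) (63/4,12) (7,12)]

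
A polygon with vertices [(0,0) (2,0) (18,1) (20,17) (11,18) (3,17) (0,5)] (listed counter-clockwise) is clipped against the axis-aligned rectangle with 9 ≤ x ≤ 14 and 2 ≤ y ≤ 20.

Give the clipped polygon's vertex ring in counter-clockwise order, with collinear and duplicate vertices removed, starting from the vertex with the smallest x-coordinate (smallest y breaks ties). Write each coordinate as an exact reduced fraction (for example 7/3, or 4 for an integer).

1. After x ≥ 9: [(9,7/16) (18,1) (20,17) (11,18) (9,71/4)]
2. After x ≤ 14: [(9,7/16) (14,3/4) (14,53/3) (11,18) (9,71/4)]
3. After y ≥ 2: [(9,2) (14,2) (14,53/3) (11,18) (9,71/4)]
4. After y ≤ 20: [(9,2) (14,2) (14,53/3) (11,18) (9,71/4)]
5. Canonical ring: [(9,2) (14,2) (14,53/3) (11,18) (9,71/4)]

Clipped polygon: [(9,2) (14,2) (14,53/3) (11,18) (9,71/4)]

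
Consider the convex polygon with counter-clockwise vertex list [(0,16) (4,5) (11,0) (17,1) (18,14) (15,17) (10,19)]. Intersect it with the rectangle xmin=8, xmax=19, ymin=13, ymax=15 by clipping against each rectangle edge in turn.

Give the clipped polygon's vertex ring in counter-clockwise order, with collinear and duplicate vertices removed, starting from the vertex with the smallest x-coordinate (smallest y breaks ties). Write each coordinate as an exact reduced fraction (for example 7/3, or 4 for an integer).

Clipped polygon: [(8,13) (233/13,13) (18,14) (17,15) (8,15)]

1. After x ≥ 8: [(8,92/5) (8,15/7) (11,0) (17,1) (18,14) (15,17) (10,19)]
2. After x ≤ 19: [(8,92/5) (8,15/7) (11,0) (17,1) (18,14) (15,17) (10,19)]
3. After y ≥ 13: [(8,92/5) (8,13) (233/13,13) (18,14) (15,17) (10,19)]
4. After y ≤ 15: [(8,15) (8,13) (233/13,13) (18,14) (17,15)]
5. Canonical ring: [(8,13) (233/13,13) (18,14) (17,15) (8,15)]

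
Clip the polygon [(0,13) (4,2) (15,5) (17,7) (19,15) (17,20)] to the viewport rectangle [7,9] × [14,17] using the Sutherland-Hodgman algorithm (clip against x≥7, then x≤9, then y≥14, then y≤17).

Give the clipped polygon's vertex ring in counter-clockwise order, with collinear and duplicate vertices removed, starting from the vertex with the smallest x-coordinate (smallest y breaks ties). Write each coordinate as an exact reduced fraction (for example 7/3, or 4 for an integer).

1. After x ≥ 7: [(7,270/17) (7,31/11) (15,5) (17,7) (19,15) (17,20)]
2. After x ≤ 9: [(9,284/17) (7,270/17) (7,31/11) (9,37/11)]
3. After y ≥ 14: [(9,14) (9,284/17) (7,270/17) (7,14)]
4. After y ≤ 17: [(9,14) (9,284/17) (7,270/17) (7,14)]
5. Canonical ring: [(7,14) (9,14) (9,284/17) (7,270/17)]

Clipped polygon: [(7,14) (9,14) (9,284/17) (7,270/17)]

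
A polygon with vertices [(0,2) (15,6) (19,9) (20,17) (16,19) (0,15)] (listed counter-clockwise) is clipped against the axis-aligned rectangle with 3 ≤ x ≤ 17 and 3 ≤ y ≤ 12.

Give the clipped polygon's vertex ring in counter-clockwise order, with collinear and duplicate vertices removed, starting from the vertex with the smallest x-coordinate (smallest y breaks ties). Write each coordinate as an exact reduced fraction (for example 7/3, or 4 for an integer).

1. After x ≥ 3: [(3,14/5) (15,6) (19,9) (20,17) (16,19) (3,63/4)]
2. After x ≤ 17: [(3,14/5) (15,6) (17,15/2) (17,37/2) (16,19) (3,63/4)]
3. After y ≥ 3: [(3,3) (15/4,3) (15,6) (17,15/2) (17,37/2) (16,19) (3,63/4)]
4. After y ≤ 12: [(3,12) (3,3) (15/4,3) (15,6) (17,15/2) (17,12)]
5. Canonical ring: [(3,3) (15/4,3) (15,6) (17,15/2) (17,12) (3,12)]

Clipped polygon: [(3,3) (15/4,3) (15,6) (17,15/2) (17,12) (3,12)]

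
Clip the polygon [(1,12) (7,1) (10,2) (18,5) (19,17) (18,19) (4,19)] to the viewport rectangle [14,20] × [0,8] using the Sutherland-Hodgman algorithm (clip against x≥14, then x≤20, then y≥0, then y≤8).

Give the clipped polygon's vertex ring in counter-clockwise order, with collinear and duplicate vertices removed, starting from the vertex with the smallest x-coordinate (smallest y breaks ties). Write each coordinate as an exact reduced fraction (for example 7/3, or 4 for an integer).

Clipped polygon: [(14,7/2) (18,5) (73/4,8) (14,8)]

1. After x ≥ 14: [(14,7/2) (18,5) (19,17) (18,19) (14,19)]
2. After x ≤ 20: [(14,7/2) (18,5) (19,17) (18,19) (14,19)]
3. After y ≥ 0: [(14,7/2) (18,5) (19,17) (18,19) (14,19)]
4. After y ≤ 8: [(14,8) (14,7/2) (18,5) (73/4,8)]
5. Canonical ring: [(14,7/2) (18,5) (73/4,8) (14,8)]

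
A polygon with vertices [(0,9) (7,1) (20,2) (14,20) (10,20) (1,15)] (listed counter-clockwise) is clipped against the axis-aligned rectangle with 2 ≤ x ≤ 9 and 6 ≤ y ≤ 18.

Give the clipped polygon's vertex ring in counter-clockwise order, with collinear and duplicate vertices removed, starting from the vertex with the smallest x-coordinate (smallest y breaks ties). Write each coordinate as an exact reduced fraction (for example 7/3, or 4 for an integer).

1. After x ≥ 2: [(2,47/7) (7,1) (20,2) (14,20) (10,20) (2,140/9)]
2. After x ≤ 9: [(2,47/7) (7,1) (9,15/13) (9,175/9) (2,140/9)]
3. After y ≥ 6: [(2,47/7) (21/8,6) (9,6) (9,175/9) (2,140/9)]
4. After y ≤ 18: [(2,47/7) (21/8,6) (9,6) (9,18) (32/5,18) (2,140/9)]
5. Canonical ring: [(2,47/7) (21/8,6) (9,6) (9,18) (32/5,18) (2,140/9)]

Clipped polygon: [(2,47/7) (21/8,6) (9,6) (9,18) (32/5,18) (2,140/9)]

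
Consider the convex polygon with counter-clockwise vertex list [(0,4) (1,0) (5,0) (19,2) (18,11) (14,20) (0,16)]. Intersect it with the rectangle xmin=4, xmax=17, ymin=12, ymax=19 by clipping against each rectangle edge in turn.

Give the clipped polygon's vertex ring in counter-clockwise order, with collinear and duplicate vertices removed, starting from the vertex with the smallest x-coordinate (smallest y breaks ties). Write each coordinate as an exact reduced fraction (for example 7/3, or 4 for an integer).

1. After x ≥ 4: [(4,0) (5,0) (19,2) (18,11) (14,20) (4,120/7)]
2. After x ≤ 17: [(4,0) (5,0) (17,12/7) (17,53/4) (14,20) (4,120/7)]
3. After y ≥ 12: [(4,12) (17,12) (17,53/4) (14,20) (4,120/7)]
4. After y ≤ 19: [(4,12) (17,12) (17,53/4) (130/9,19) (21/2,19) (4,120/7)]
5. Canonical ring: [(4,12) (17,12) (17,53/4) (130/9,19) (21/2,19) (4,120/7)]

Clipped polygon: [(4,12) (17,12) (17,53/4) (130/9,19) (21/2,19) (4,120/7)]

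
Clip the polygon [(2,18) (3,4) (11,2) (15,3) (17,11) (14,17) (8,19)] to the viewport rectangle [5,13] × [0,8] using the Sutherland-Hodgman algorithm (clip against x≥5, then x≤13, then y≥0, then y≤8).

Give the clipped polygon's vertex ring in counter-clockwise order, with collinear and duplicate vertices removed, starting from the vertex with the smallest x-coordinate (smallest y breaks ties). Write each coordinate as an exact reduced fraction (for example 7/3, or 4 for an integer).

1. After x ≥ 5: [(5,37/2) (5,7/2) (11,2) (15,3) (17,11) (14,17) (8,19)]
2. After x ≤ 13: [(5,37/2) (5,7/2) (11,2) (13,5/2) (13,52/3) (8,19)]
3. After y ≥ 0: [(5,37/2) (5,7/2) (11,2) (13,5/2) (13,52/3) (8,19)]
4. After y ≤ 8: [(5,8) (5,7/2) (11,2) (13,5/2) (13,8)]
5. Canonical ring: [(5,7/2) (11,2) (13,5/2) (13,8) (5,8)]

Clipped polygon: [(5,7/2) (11,2) (13,5/2) (13,8) (5,8)]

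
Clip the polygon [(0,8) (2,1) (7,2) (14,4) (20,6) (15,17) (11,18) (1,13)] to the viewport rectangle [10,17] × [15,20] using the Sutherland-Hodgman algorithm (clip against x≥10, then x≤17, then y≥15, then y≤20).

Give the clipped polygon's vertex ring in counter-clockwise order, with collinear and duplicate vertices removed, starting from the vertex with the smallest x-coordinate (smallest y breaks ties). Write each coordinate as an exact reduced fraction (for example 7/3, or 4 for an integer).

1. After x ≥ 10: [(10,20/7) (14,4) (20,6) (15,17) (11,18) (10,35/2)]
2. After x ≤ 17: [(10,20/7) (14,4) (17,5) (17,63/5) (15,17) (11,18) (10,35/2)]
3. After y ≥ 15: [(10,15) (175/11,15) (15,17) (11,18) (10,35/2)]
4. After y ≤ 20: [(10,15) (175/11,15) (15,17) (11,18) (10,35/2)]
5. Canonical ring: [(10,15) (175/11,15) (15,17) (11,18) (10,35/2)]

Clipped polygon: [(10,15) (175/11,15) (15,17) (11,18) (10,35/2)]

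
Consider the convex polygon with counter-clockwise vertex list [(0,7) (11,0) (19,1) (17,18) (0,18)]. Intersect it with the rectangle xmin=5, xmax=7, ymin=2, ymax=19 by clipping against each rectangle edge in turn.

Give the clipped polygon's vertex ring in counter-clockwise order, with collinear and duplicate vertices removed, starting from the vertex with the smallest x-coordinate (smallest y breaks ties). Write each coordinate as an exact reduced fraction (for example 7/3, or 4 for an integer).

1. After x ≥ 5: [(5,42/11) (11,0) (19,1) (17,18) (5,18)]
2. After x ≤ 7: [(5,42/11) (7,28/11) (7,18) (5,18)]
3. After y ≥ 2: [(5,42/11) (7,28/11) (7,18) (5,18)]
4. After y ≤ 19: [(5,42/11) (7,28/11) (7,18) (5,18)]
5. Canonical ring: [(5,42/11) (7,28/11) (7,18) (5,18)]

Clipped polygon: [(5,42/11) (7,28/11) (7,18) (5,18)]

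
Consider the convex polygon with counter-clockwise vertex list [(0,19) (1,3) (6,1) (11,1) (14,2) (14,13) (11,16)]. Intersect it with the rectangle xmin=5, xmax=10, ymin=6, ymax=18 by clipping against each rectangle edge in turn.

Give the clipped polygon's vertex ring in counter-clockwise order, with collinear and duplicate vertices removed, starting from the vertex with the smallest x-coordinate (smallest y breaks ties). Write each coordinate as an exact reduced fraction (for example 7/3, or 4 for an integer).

Clipped polygon: [(5,6) (10,6) (10,179/11) (5,194/11)]

1. After x ≥ 5: [(5,194/11) (5,7/5) (6,1) (11,1) (14,2) (14,13) (11,16)]
2. After x ≤ 10: [(10,179/11) (5,194/11) (5,7/5) (6,1) (10,1)]
3. After y ≥ 6: [(10,6) (10,179/11) (5,194/11) (5,6)]
4. After y ≤ 18: [(10,6) (10,179/11) (5,194/11) (5,6)]
5. Canonical ring: [(5,6) (10,6) (10,179/11) (5,194/11)]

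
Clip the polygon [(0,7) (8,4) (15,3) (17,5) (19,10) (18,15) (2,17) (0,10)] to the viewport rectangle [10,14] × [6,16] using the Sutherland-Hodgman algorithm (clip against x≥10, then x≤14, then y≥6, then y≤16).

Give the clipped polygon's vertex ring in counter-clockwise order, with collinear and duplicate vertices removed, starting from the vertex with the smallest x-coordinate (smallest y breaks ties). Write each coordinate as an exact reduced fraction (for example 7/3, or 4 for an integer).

1. After x ≥ 10: [(10,26/7) (15,3) (17,5) (19,10) (18,15) (10,16)]
2. After x ≤ 14: [(10,26/7) (14,22/7) (14,31/2) (10,16)]
3. After y ≥ 6: [(10,6) (14,6) (14,31/2) (10,16)]
4. After y ≤ 16: [(10,6) (14,6) (14,31/2) (10,16)]
5. Canonical ring: [(10,6) (14,6) (14,31/2) (10,16)]

Clipped polygon: [(10,6) (14,6) (14,31/2) (10,16)]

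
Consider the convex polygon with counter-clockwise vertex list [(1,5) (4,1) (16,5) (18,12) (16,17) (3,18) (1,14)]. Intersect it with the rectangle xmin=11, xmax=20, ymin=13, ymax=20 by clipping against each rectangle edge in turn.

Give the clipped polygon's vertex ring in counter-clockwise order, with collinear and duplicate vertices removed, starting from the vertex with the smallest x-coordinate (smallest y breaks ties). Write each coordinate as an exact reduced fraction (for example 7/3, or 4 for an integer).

Clipped polygon: [(11,13) (88/5,13) (16,17) (11,226/13)]

1. After x ≥ 11: [(11,10/3) (16,5) (18,12) (16,17) (11,226/13)]
2. After x ≤ 20: [(11,10/3) (16,5) (18,12) (16,17) (11,226/13)]
3. After y ≥ 13: [(11,13) (88/5,13) (16,17) (11,226/13)]
4. After y ≤ 20: [(11,13) (88/5,13) (16,17) (11,226/13)]
5. Canonical ring: [(11,13) (88/5,13) (16,17) (11,226/13)]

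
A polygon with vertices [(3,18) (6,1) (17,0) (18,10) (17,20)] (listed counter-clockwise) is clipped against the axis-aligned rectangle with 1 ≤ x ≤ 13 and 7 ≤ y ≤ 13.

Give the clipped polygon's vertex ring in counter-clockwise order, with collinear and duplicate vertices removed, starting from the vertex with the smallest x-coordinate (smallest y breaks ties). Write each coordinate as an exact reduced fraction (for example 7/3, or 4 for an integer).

1. After x ≥ 1: [(3,18) (6,1) (17,0) (18,10) (17,20)]
2. After x ≤ 13: [(13,136/7) (3,18) (6,1) (13,4/11)]
3. After y ≥ 7: [(13,7) (13,136/7) (3,18) (84/17,7)]
4. After y ≤ 13: [(13,7) (13,13) (66/17,13) (84/17,7)]
5. Canonical ring: [(66/17,13) (84/17,7) (13,7) (13,13)]

Clipped polygon: [(66/17,13) (84/17,7) (13,7) (13,13)]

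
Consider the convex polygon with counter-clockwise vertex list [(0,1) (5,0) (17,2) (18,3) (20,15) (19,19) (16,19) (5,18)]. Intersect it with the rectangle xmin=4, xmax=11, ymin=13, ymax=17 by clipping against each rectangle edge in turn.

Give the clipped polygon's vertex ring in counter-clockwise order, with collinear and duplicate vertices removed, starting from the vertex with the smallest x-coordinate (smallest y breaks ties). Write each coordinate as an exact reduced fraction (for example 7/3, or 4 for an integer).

Clipped polygon: [(4,13) (11,13) (11,17) (80/17,17) (4,73/5)]

1. After x ≥ 4: [(4,73/5) (4,1/5) (5,0) (17,2) (18,3) (20,15) (19,19) (16,19) (5,18)]
2. After x ≤ 11: [(4,73/5) (4,1/5) (5,0) (11,1) (11,204/11) (5,18)]
3. After y ≥ 13: [(4,73/5) (4,13) (11,13) (11,204/11) (5,18)]
4. After y ≤ 17: [(80/17,17) (4,73/5) (4,13) (11,13) (11,17)]
5. Canonical ring: [(4,13) (11,13) (11,17) (80/17,17) (4,73/5)]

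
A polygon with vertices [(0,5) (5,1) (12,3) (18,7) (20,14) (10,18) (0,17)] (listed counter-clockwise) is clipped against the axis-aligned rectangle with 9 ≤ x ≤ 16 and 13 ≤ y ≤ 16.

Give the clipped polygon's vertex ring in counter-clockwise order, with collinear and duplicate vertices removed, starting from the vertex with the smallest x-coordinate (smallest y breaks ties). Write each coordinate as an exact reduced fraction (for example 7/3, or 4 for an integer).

1. After x ≥ 9: [(9,15/7) (12,3) (18,7) (20,14) (10,18) (9,179/10)]
2. After x ≤ 16: [(9,15/7) (12,3) (16,17/3) (16,78/5) (10,18) (9,179/10)]
3. After y ≥ 13: [(9,13) (16,13) (16,78/5) (10,18) (9,179/10)]
4. After y ≤ 16: [(9,16) (9,13) (16,13) (16,78/5) (15,16)]
5. Canonical ring: [(9,13) (16,13) (16,78/5) (15,16) (9,16)]

Clipped polygon: [(9,13) (16,13) (16,78/5) (15,16) (9,16)]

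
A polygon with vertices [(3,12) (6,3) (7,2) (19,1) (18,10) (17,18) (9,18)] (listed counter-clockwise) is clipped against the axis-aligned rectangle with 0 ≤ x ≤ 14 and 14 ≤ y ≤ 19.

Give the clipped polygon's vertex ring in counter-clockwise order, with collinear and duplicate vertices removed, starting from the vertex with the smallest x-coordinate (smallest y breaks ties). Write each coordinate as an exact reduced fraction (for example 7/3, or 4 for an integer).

Clipped polygon: [(5,14) (14,14) (14,18) (9,18)]

1. After x ≥ 0: [(3,12) (6,3) (7,2) (19,1) (18,10) (17,18) (9,18)]
2. After x ≤ 14: [(3,12) (6,3) (7,2) (14,17/12) (14,18) (9,18)]
3. After y ≥ 14: [(5,14) (14,14) (14,18) (9,18)]
4. After y ≤ 19: [(5,14) (14,14) (14,18) (9,18)]
5. Canonical ring: [(5,14) (14,14) (14,18) (9,18)]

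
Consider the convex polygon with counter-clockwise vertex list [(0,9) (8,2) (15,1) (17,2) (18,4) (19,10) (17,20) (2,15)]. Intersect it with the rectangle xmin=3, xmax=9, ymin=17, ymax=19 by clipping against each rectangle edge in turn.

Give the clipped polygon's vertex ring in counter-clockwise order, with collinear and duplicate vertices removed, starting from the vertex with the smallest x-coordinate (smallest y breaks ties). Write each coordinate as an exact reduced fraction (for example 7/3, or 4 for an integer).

1. After x ≥ 3: [(3,51/8) (8,2) (15,1) (17,2) (18,4) (19,10) (17,20) (3,46/3)]
2. After x ≤ 9: [(3,51/8) (8,2) (9,13/7) (9,52/3) (3,46/3)]
3. After y ≥ 17: [(9,17) (9,52/3) (8,17)]
4. After y ≤ 19: [(9,17) (9,52/3) (8,17)]
5. Canonical ring: [(8,17) (9,17) (9,52/3)]

Clipped polygon: [(8,17) (9,17) (9,52/3)]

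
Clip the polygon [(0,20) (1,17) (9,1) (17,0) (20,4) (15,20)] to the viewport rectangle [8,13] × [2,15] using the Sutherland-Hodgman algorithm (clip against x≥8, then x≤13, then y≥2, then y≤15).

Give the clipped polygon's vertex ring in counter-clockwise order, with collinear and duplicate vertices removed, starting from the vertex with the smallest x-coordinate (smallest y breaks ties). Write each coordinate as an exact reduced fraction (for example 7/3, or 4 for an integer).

1. After x ≥ 8: [(8,20) (8,3) (9,1) (17,0) (20,4) (15,20)]
2. After x ≤ 13: [(13,20) (8,20) (8,3) (9,1) (13,1/2)]
3. After y ≥ 2: [(13,2) (13,20) (8,20) (8,3) (17/2,2)]
4. After y ≤ 15: [(13,2) (13,15) (8,15) (8,3) (17/2,2)]
5. Canonical ring: [(8,3) (17/2,2) (13,2) (13,15) (8,15)]

Clipped polygon: [(8,3) (17/2,2) (13,2) (13,15) (8,15)]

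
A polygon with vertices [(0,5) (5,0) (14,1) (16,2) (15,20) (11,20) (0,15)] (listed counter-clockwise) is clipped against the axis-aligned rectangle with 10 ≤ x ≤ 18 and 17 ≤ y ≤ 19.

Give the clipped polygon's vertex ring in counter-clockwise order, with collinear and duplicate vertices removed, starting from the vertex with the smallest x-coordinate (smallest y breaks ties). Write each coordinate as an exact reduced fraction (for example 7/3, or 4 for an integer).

1. After x ≥ 10: [(10,5/9) (14,1) (16,2) (15,20) (11,20) (10,215/11)]
2. After x ≤ 18: [(10,5/9) (14,1) (16,2) (15,20) (11,20) (10,215/11)]
3. After y ≥ 17: [(10,17) (91/6,17) (15,20) (11,20) (10,215/11)]
4. After y ≤ 19: [(10,19) (10,17) (91/6,17) (271/18,19)]
5. Canonical ring: [(10,17) (91/6,17) (271/18,19) (10,19)]

Clipped polygon: [(10,17) (91/6,17) (271/18,19) (10,19)]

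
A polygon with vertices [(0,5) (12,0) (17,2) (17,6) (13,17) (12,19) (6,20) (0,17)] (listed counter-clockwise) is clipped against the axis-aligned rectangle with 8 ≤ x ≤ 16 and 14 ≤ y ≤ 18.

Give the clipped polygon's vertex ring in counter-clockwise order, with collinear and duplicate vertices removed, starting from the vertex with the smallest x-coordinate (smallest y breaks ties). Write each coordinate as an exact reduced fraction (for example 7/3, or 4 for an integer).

Clipped polygon: [(8,14) (155/11,14) (13,17) (25/2,18) (8,18)]

1. After x ≥ 8: [(8,5/3) (12,0) (17,2) (17,6) (13,17) (12,19) (8,59/3)]
2. After x ≤ 16: [(8,5/3) (12,0) (16,8/5) (16,35/4) (13,17) (12,19) (8,59/3)]
3. After y ≥ 14: [(8,14) (155/11,14) (13,17) (12,19) (8,59/3)]
4. After y ≤ 18: [(8,18) (8,14) (155/11,14) (13,17) (25/2,18)]
5. Canonical ring: [(8,14) (155/11,14) (13,17) (25/2,18) (8,18)]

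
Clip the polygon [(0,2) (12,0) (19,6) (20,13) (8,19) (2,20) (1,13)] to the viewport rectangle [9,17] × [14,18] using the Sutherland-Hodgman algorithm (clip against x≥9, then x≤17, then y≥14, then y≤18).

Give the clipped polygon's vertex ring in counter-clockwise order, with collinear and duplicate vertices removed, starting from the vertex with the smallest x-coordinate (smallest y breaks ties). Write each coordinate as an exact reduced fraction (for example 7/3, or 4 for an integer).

1. After x ≥ 9: [(9,1/2) (12,0) (19,6) (20,13) (9,37/2)]
2. After x ≤ 17: [(9,1/2) (12,0) (17,30/7) (17,29/2) (9,37/2)]
3. After y ≥ 14: [(9,14) (17,14) (17,29/2) (9,37/2)]
4. After y ≤ 18: [(9,18) (9,14) (17,14) (17,29/2) (10,18)]
5. Canonical ring: [(9,14) (17,14) (17,29/2) (10,18) (9,18)]

Clipped polygon: [(9,14) (17,14) (17,29/2) (10,18) (9,18)]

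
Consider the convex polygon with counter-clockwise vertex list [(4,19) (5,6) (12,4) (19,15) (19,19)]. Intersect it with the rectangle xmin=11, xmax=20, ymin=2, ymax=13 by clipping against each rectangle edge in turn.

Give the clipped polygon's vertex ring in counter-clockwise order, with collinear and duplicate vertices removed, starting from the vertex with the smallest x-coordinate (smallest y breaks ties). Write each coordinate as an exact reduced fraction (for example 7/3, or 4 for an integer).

Clipped polygon: [(11,30/7) (12,4) (195/11,13) (11,13)]

1. After x ≥ 11: [(11,19) (11,30/7) (12,4) (19,15) (19,19)]
2. After x ≤ 20: [(11,19) (11,30/7) (12,4) (19,15) (19,19)]
3. After y ≥ 2: [(11,19) (11,30/7) (12,4) (19,15) (19,19)]
4. After y ≤ 13: [(11,13) (11,30/7) (12,4) (195/11,13)]
5. Canonical ring: [(11,30/7) (12,4) (195/11,13) (11,13)]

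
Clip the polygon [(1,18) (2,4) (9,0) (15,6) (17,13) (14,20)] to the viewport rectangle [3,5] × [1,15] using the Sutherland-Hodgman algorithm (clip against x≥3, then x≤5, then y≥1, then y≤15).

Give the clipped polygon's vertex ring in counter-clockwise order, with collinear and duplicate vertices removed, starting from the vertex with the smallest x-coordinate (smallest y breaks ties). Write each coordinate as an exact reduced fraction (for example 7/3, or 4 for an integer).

1. After x ≥ 3: [(3,238/13) (3,24/7) (9,0) (15,6) (17,13) (14,20)]
2. After x ≤ 5: [(5,242/13) (3,238/13) (3,24/7) (5,16/7)]
3. After y ≥ 1: [(5,242/13) (3,238/13) (3,24/7) (5,16/7)]
4. After y ≤ 15: [(5,15) (3,15) (3,24/7) (5,16/7)]
5. Canonical ring: [(3,24/7) (5,16/7) (5,15) (3,15)]

Clipped polygon: [(3,24/7) (5,16/7) (5,15) (3,15)]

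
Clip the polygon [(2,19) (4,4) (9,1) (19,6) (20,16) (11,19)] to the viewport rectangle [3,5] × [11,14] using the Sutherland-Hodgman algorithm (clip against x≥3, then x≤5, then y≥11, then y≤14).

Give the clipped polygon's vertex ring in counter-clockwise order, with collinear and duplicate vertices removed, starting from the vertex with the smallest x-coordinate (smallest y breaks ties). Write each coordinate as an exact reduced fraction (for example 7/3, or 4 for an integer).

Clipped polygon: [(3,23/2) (46/15,11) (5,11) (5,14) (3,14)]

1. After x ≥ 3: [(3,19) (3,23/2) (4,4) (9,1) (19,6) (20,16) (11,19)]
2. After x ≤ 5: [(5,19) (3,19) (3,23/2) (4,4) (5,17/5)]
3. After y ≥ 11: [(5,11) (5,19) (3,19) (3,23/2) (46/15,11)]
4. After y ≤ 14: [(5,11) (5,14) (3,14) (3,23/2) (46/15,11)]
5. Canonical ring: [(3,23/2) (46/15,11) (5,11) (5,14) (3,14)]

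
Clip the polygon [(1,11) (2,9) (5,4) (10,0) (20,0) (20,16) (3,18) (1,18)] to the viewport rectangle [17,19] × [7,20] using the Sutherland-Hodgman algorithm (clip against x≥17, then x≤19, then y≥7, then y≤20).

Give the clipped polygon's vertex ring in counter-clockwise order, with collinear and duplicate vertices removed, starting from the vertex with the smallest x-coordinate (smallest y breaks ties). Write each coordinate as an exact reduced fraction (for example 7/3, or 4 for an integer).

Clipped polygon: [(17,7) (19,7) (19,274/17) (17,278/17)]

1. After x ≥ 17: [(17,0) (20,0) (20,16) (17,278/17)]
2. After x ≤ 19: [(17,0) (19,0) (19,274/17) (17,278/17)]
3. After y ≥ 7: [(17,7) (19,7) (19,274/17) (17,278/17)]
4. After y ≤ 20: [(17,7) (19,7) (19,274/17) (17,278/17)]
5. Canonical ring: [(17,7) (19,7) (19,274/17) (17,278/17)]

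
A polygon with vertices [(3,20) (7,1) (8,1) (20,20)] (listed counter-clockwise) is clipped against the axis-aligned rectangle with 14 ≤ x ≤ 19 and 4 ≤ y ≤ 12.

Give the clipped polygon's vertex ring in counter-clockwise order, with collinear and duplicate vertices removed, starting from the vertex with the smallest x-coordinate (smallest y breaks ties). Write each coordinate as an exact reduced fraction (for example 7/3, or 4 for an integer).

1. After x ≥ 14: [(14,20) (14,21/2) (20,20)]
2. After x ≤ 19: [(19,20) (14,20) (14,21/2) (19,221/12)]
3. After y ≥ 4: [(19,20) (14,20) (14,21/2) (19,221/12)]
4. After y ≤ 12: [(14,12) (14,21/2) (284/19,12)]
5. Canonical ring: [(14,21/2) (284/19,12) (14,12)]

Clipped polygon: [(14,21/2) (284/19,12) (14,12)]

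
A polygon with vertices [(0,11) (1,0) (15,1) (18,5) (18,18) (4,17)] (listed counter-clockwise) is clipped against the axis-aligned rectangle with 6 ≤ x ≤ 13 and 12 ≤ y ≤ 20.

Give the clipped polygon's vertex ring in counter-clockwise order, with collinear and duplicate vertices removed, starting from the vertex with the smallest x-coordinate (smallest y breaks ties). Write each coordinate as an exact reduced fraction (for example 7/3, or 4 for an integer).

Clipped polygon: [(6,12) (13,12) (13,247/14) (6,120/7)]

1. After x ≥ 6: [(6,5/14) (15,1) (18,5) (18,18) (6,120/7)]
2. After x ≤ 13: [(6,5/14) (13,6/7) (13,247/14) (6,120/7)]
3. After y ≥ 12: [(6,12) (13,12) (13,247/14) (6,120/7)]
4. After y ≤ 20: [(6,12) (13,12) (13,247/14) (6,120/7)]
5. Canonical ring: [(6,12) (13,12) (13,247/14) (6,120/7)]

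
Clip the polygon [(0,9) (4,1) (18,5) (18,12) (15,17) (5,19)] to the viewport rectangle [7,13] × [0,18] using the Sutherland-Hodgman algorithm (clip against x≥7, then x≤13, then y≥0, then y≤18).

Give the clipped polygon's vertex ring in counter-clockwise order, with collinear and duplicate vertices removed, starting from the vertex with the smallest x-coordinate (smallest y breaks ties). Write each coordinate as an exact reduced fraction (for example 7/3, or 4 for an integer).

Clipped polygon: [(7,13/7) (13,25/7) (13,87/5) (10,18) (7,18)]

1. After x ≥ 7: [(7,13/7) (18,5) (18,12) (15,17) (7,93/5)]
2. After x ≤ 13: [(7,13/7) (13,25/7) (13,87/5) (7,93/5)]
3. After y ≥ 0: [(7,13/7) (13,25/7) (13,87/5) (7,93/5)]
4. After y ≤ 18: [(7,18) (7,13/7) (13,25/7) (13,87/5) (10,18)]
5. Canonical ring: [(7,13/7) (13,25/7) (13,87/5) (10,18) (7,18)]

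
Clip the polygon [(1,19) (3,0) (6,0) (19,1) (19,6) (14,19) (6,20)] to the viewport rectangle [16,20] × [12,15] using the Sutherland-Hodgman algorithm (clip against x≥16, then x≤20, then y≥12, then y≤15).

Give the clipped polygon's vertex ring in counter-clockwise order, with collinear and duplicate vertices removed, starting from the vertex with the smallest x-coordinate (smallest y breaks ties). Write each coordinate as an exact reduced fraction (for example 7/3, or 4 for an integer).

1. After x ≥ 16: [(16,10/13) (19,1) (19,6) (16,69/5)]
2. After x ≤ 20: [(16,10/13) (19,1) (19,6) (16,69/5)]
3. After y ≥ 12: [(16,12) (217/13,12) (16,69/5)]
4. After y ≤ 15: [(16,12) (217/13,12) (16,69/5)]
5. Canonical ring: [(16,12) (217/13,12) (16,69/5)]

Clipped polygon: [(16,12) (217/13,12) (16,69/5)]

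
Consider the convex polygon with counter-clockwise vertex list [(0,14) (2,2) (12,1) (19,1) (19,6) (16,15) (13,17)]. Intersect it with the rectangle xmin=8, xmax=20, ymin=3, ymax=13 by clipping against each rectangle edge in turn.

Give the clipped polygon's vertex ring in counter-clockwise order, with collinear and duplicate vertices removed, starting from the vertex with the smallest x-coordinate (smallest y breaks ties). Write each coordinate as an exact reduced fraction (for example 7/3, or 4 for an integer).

1. After x ≥ 8: [(8,206/13) (8,7/5) (12,1) (19,1) (19,6) (16,15) (13,17)]
2. After x ≤ 20: [(8,206/13) (8,7/5) (12,1) (19,1) (19,6) (16,15) (13,17)]
3. After y ≥ 3: [(8,206/13) (8,3) (19,3) (19,6) (16,15) (13,17)]
4. After y ≤ 13: [(8,13) (8,3) (19,3) (19,6) (50/3,13)]
5. Canonical ring: [(8,3) (19,3) (19,6) (50/3,13) (8,13)]

Clipped polygon: [(8,3) (19,3) (19,6) (50/3,13) (8,13)]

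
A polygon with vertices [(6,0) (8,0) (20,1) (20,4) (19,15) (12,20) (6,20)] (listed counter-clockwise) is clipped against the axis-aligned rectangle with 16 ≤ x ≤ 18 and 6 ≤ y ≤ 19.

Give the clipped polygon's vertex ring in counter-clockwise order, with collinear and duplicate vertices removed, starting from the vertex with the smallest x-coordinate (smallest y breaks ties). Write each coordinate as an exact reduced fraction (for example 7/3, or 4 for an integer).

Clipped polygon: [(16,6) (18,6) (18,110/7) (16,120/7)]

1. After x ≥ 16: [(16,2/3) (20,1) (20,4) (19,15) (16,120/7)]
2. After x ≤ 18: [(16,2/3) (18,5/6) (18,110/7) (16,120/7)]
3. After y ≥ 6: [(16,6) (18,6) (18,110/7) (16,120/7)]
4. After y ≤ 19: [(16,6) (18,6) (18,110/7) (16,120/7)]
5. Canonical ring: [(16,6) (18,6) (18,110/7) (16,120/7)]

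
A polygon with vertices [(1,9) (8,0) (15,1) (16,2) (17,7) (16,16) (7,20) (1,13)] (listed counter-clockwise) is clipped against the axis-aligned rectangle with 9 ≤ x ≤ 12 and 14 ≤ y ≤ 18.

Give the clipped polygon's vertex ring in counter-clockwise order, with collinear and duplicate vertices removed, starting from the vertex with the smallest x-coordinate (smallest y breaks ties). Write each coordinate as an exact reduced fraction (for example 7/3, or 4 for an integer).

Clipped polygon: [(9,14) (12,14) (12,160/9) (23/2,18) (9,18)]

1. After x ≥ 9: [(9,1/7) (15,1) (16,2) (17,7) (16,16) (9,172/9)]
2. After x ≤ 12: [(9,1/7) (12,4/7) (12,160/9) (9,172/9)]
3. After y ≥ 14: [(9,14) (12,14) (12,160/9) (9,172/9)]
4. After y ≤ 18: [(9,18) (9,14) (12,14) (12,160/9) (23/2,18)]
5. Canonical ring: [(9,14) (12,14) (12,160/9) (23/2,18) (9,18)]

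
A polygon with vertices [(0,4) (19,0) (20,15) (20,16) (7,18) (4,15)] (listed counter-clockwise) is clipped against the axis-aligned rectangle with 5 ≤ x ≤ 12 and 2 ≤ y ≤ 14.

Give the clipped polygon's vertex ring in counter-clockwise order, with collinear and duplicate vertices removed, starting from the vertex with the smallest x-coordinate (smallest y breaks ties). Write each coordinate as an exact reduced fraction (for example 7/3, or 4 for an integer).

Clipped polygon: [(5,56/19) (19/2,2) (12,2) (12,14) (5,14)]

1. After x ≥ 5: [(5,56/19) (19,0) (20,15) (20,16) (7,18) (5,16)]
2. After x ≤ 12: [(5,56/19) (12,28/19) (12,224/13) (7,18) (5,16)]
3. After y ≥ 2: [(5,56/19) (19/2,2) (12,2) (12,224/13) (7,18) (5,16)]
4. After y ≤ 14: [(5,14) (5,56/19) (19/2,2) (12,2) (12,14)]
5. Canonical ring: [(5,56/19) (19/2,2) (12,2) (12,14) (5,14)]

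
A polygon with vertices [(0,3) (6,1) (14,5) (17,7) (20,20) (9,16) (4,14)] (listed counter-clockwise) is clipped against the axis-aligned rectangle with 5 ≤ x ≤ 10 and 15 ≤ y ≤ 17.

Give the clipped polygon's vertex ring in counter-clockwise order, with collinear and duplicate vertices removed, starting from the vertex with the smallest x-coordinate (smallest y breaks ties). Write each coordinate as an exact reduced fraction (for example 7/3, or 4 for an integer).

1. After x ≥ 5: [(5,4/3) (6,1) (14,5) (17,7) (20,20) (9,16) (5,72/5)]
2. After x ≤ 10: [(5,4/3) (6,1) (10,3) (10,180/11) (9,16) (5,72/5)]
3. After y ≥ 15: [(10,15) (10,180/11) (9,16) (13/2,15)]
4. After y ≤ 17: [(10,15) (10,180/11) (9,16) (13/2,15)]
5. Canonical ring: [(13/2,15) (10,15) (10,180/11) (9,16)]

Clipped polygon: [(13/2,15) (10,15) (10,180/11) (9,16)]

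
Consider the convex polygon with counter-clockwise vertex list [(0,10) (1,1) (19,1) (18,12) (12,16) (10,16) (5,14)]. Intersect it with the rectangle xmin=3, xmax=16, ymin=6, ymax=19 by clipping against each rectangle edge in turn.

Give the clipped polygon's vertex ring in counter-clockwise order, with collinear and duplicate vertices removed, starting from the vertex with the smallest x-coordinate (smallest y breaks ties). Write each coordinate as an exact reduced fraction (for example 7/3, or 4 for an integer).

1. After x ≥ 3: [(3,62/5) (3,1) (19,1) (18,12) (12,16) (10,16) (5,14)]
2. After x ≤ 16: [(3,62/5) (3,1) (16,1) (16,40/3) (12,16) (10,16) (5,14)]
3. After y ≥ 6: [(3,62/5) (3,6) (16,6) (16,40/3) (12,16) (10,16) (5,14)]
4. After y ≤ 19: [(3,62/5) (3,6) (16,6) (16,40/3) (12,16) (10,16) (5,14)]
5. Canonical ring: [(3,6) (16,6) (16,40/3) (12,16) (10,16) (5,14) (3,62/5)]

Clipped polygon: [(3,6) (16,6) (16,40/3) (12,16) (10,16) (5,14) (3,62/5)]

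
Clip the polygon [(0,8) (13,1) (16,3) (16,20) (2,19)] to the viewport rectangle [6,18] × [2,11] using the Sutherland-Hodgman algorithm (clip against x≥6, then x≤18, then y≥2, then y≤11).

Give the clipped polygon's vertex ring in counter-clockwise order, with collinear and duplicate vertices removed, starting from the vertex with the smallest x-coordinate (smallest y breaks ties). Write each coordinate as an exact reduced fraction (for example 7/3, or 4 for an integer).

Clipped polygon: [(6,62/13) (78/7,2) (29/2,2) (16,3) (16,11) (6,11)]

1. After x ≥ 6: [(6,62/13) (13,1) (16,3) (16,20) (6,135/7)]
2. After x ≤ 18: [(6,62/13) (13,1) (16,3) (16,20) (6,135/7)]
3. After y ≥ 2: [(6,62/13) (78/7,2) (29/2,2) (16,3) (16,20) (6,135/7)]
4. After y ≤ 11: [(6,11) (6,62/13) (78/7,2) (29/2,2) (16,3) (16,11)]
5. Canonical ring: [(6,62/13) (78/7,2) (29/2,2) (16,3) (16,11) (6,11)]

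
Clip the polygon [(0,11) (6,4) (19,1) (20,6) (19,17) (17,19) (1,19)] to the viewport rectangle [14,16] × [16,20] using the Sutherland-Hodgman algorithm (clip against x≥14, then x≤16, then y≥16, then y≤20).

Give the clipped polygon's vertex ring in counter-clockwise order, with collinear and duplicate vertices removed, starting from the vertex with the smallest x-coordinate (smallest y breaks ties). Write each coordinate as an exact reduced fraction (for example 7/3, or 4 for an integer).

1. After x ≥ 14: [(14,28/13) (19,1) (20,6) (19,17) (17,19) (14,19)]
2. After x ≤ 16: [(14,28/13) (16,22/13) (16,19) (14,19)]
3. After y ≥ 16: [(14,16) (16,16) (16,19) (14,19)]
4. After y ≤ 20: [(14,16) (16,16) (16,19) (14,19)]
5. Canonical ring: [(14,16) (16,16) (16,19) (14,19)]

Clipped polygon: [(14,16) (16,16) (16,19) (14,19)]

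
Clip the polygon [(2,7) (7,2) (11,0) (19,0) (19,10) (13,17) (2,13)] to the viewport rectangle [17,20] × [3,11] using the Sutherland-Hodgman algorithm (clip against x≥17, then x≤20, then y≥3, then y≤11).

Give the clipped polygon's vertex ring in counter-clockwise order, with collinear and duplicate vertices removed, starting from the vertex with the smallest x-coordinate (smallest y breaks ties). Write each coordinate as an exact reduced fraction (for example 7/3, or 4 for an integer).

1. After x ≥ 17: [(17,0) (19,0) (19,10) (17,37/3)]
2. After x ≤ 20: [(17,0) (19,0) (19,10) (17,37/3)]
3. After y ≥ 3: [(17,3) (19,3) (19,10) (17,37/3)]
4. After y ≤ 11: [(17,11) (17,3) (19,3) (19,10) (127/7,11)]
5. Canonical ring: [(17,3) (19,3) (19,10) (127/7,11) (17,11)]

Clipped polygon: [(17,3) (19,3) (19,10) (127/7,11) (17,11)]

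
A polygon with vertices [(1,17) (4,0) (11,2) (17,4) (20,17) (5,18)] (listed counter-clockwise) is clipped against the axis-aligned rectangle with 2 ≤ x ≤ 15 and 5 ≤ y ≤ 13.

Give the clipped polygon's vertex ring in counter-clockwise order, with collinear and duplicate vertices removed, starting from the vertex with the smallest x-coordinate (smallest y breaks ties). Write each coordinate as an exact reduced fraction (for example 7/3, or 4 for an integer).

1. After x ≥ 2: [(2,69/4) (2,34/3) (4,0) (11,2) (17,4) (20,17) (5,18)]
2. After x ≤ 15: [(2,69/4) (2,34/3) (4,0) (11,2) (15,10/3) (15,52/3) (5,18)]
3. After y ≥ 5: [(2,69/4) (2,34/3) (53/17,5) (15,5) (15,52/3) (5,18)]
4. After y ≤ 13: [(2,13) (2,34/3) (53/17,5) (15,5) (15,13)]
5. Canonical ring: [(2,34/3) (53/17,5) (15,5) (15,13) (2,13)]

Clipped polygon: [(2,34/3) (53/17,5) (15,5) (15,13) (2,13)]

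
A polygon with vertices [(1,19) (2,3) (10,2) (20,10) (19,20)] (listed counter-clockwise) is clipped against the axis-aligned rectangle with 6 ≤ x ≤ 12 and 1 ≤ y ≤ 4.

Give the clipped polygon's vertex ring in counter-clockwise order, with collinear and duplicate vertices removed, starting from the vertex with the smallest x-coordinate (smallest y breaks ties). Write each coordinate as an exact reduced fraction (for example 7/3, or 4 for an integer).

Clipped polygon: [(6,5/2) (10,2) (12,18/5) (12,4) (6,4)]

1. After x ≥ 6: [(6,347/18) (6,5/2) (10,2) (20,10) (19,20)]
2. After x ≤ 12: [(12,353/18) (6,347/18) (6,5/2) (10,2) (12,18/5)]
3. After y ≥ 1: [(12,353/18) (6,347/18) (6,5/2) (10,2) (12,18/5)]
4. After y ≤ 4: [(12,4) (6,4) (6,5/2) (10,2) (12,18/5)]
5. Canonical ring: [(6,5/2) (10,2) (12,18/5) (12,4) (6,4)]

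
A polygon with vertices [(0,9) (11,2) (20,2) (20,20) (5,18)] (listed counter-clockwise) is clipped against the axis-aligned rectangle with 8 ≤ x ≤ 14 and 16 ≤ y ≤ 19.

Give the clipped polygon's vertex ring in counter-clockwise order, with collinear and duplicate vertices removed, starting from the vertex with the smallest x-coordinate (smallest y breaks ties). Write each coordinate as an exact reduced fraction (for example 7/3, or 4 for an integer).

Clipped polygon: [(8,16) (14,16) (14,19) (25/2,19) (8,92/5)]

1. After x ≥ 8: [(8,43/11) (11,2) (20,2) (20,20) (8,92/5)]
2. After x ≤ 14: [(8,43/11) (11,2) (14,2) (14,96/5) (8,92/5)]
3. After y ≥ 16: [(8,16) (14,16) (14,96/5) (8,92/5)]
4. After y ≤ 19: [(8,16) (14,16) (14,19) (25/2,19) (8,92/5)]
5. Canonical ring: [(8,16) (14,16) (14,19) (25/2,19) (8,92/5)]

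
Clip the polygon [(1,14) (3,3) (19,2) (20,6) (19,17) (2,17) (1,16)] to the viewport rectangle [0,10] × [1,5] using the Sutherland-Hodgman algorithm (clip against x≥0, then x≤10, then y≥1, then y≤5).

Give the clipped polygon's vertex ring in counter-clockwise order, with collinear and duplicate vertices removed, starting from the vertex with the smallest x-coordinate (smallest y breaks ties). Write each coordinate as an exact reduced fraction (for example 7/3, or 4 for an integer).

1. After x ≥ 0: [(1,14) (3,3) (19,2) (20,6) (19,17) (2,17) (1,16)]
2. After x ≤ 10: [(1,14) (3,3) (10,41/16) (10,17) (2,17) (1,16)]
3. After y ≥ 1: [(1,14) (3,3) (10,41/16) (10,17) (2,17) (1,16)]
4. After y ≤ 5: [(29/11,5) (3,3) (10,41/16) (10,5)]
5. Canonical ring: [(29/11,5) (3,3) (10,41/16) (10,5)]

Clipped polygon: [(29/11,5) (3,3) (10,41/16) (10,5)]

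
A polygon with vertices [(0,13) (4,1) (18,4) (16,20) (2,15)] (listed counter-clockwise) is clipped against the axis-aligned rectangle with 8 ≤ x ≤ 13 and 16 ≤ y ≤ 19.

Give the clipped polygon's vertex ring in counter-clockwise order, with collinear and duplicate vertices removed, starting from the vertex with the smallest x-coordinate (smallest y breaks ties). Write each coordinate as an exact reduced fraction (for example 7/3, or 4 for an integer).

Clipped polygon: [(8,16) (13,16) (13,265/14) (8,120/7)]

1. After x ≥ 8: [(8,13/7) (18,4) (16,20) (8,120/7)]
2. After x ≤ 13: [(8,13/7) (13,41/14) (13,265/14) (8,120/7)]
3. After y ≥ 16: [(8,16) (13,16) (13,265/14) (8,120/7)]
4. After y ≤ 19: [(8,16) (13,16) (13,265/14) (8,120/7)]
5. Canonical ring: [(8,16) (13,16) (13,265/14) (8,120/7)]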